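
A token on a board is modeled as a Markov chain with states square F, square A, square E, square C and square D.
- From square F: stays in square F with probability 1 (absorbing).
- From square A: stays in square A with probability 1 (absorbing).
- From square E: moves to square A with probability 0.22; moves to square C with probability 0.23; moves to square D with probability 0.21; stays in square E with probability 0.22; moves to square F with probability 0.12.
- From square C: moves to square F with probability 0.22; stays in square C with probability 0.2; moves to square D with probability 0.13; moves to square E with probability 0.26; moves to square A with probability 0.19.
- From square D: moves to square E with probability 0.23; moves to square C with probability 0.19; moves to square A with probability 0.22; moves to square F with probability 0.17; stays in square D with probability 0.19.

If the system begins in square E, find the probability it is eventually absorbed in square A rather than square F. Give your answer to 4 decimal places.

Let h(s) be the probability of absorption at square A starting from transient state s. Then h(square A) = 1 and h(square F) = 0. By first-step analysis:
h(square E) = 0.12·0 + 0.22·1 + 0.22·h(square E) + 0.23·h(square C) + 0.21·h(square D)
h(square C) = 0.22·0 + 0.19·1 + 0.26·h(square E) + 0.2·h(square C) + 0.13·h(square D)
h(square D) = 0.17·0 + 0.22·1 + 0.23·h(square E) + 0.19·h(square C) + 0.19·h(square D)
Solving: h(square E) = 0.5857, h(square C) = 0.5188, h(square D) = 0.5596.
Starting from square E, the probability is 0.5857.

0.5857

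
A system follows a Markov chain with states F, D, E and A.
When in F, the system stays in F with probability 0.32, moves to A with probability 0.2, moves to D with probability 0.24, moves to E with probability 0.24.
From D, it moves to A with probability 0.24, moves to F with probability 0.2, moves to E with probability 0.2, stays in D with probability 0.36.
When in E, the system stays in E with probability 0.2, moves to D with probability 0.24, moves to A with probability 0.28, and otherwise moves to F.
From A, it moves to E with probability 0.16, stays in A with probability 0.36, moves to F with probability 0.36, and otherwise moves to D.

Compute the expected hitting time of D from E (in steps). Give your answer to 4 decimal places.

4.8365

Let t(s) be the expected number of steps to first reach D from state s, with t(D) = 0. Conditioning on the first step:
t(F) = 1 + 0.32·t(F) + 0.24·t(E) + 0.2·t(A)
t(E) = 1 + 0.28·t(F) + 0.2·t(E) + 0.28·t(A)
t(A) = 1 + 0.36·t(F) + 0.16·t(E) + 0.36·t(A)
Solving: t(F) = 4.7843, t(E) = 4.8365, t(A) = 5.4628.
Expected steps from E to D: 4.8365.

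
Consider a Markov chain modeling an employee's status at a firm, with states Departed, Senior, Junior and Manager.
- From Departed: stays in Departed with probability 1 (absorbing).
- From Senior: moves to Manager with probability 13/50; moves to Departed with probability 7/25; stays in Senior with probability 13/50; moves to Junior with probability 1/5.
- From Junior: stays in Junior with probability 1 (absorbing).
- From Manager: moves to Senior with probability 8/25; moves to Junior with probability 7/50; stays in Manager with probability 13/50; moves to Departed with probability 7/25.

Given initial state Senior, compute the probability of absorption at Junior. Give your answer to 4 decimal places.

Let h(s) be the probability of absorption at Junior starting from transient state s. Then h(Junior) = 1 and h(Departed) = 0. By first-step analysis:
h(Senior) = 0.28·0 + 0.26·h(Senior) + 0.2·1 + 0.26·h(Manager)
h(Manager) = 0.28·0 + 0.32·h(Senior) + 0.14·1 + 0.26·h(Manager)
Solving: h(Senior) = 0.3971, h(Manager) = 0.3609.
Starting from Senior, the probability is 0.3971.

0.3971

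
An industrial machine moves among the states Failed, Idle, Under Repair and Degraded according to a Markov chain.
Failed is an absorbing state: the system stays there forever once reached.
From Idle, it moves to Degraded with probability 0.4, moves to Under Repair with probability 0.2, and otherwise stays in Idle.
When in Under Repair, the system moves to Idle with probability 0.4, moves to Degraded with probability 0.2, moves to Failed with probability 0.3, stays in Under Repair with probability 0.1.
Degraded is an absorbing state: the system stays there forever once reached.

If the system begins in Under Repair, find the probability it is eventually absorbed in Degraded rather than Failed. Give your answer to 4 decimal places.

Let h(s) be the probability of absorption at Degraded starting from transient state s. Then h(Degraded) = 1 and h(Failed) = 0. By first-step analysis:
h(Idle) = 0.4·h(Idle) + 0.2·h(Under Repair) + 0.4·1
h(Under Repair) = 0.3·0 + 0.4·h(Idle) + 0.1·h(Under Repair) + 0.2·1
Solving: h(Idle) = 0.8696, h(Under Repair) = 0.6087.
Starting from Under Repair, the probability is 0.6087.

0.6087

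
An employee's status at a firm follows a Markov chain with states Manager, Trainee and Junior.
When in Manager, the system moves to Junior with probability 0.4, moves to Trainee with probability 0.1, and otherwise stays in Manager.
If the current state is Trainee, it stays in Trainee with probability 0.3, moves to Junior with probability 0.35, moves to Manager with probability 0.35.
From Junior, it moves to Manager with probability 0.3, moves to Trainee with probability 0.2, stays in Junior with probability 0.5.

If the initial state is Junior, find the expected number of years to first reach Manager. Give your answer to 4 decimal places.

Let t(s) be the expected number of years to first reach Manager from state s, with t(Manager) = 0. Conditioning on the first year:
t(Trainee) = 1 + 0.3·t(Trainee) + 0.35·t(Junior)
t(Junior) = 1 + 0.2·t(Trainee) + 0.5·t(Junior)
Solving: t(Trainee) = 3.0357, t(Junior) = 3.2143.
Expected years from Junior to Manager: 3.2143.

3.2143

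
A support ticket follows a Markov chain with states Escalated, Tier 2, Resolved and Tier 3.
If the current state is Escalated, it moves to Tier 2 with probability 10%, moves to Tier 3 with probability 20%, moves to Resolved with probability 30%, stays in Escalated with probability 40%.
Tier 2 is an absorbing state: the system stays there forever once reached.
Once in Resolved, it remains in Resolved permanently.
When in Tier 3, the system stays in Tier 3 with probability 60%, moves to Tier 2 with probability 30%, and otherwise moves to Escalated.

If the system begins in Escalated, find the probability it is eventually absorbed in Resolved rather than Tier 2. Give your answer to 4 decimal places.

Let h(s) be the probability of absorption at Resolved starting from transient state s. Then h(Resolved) = 1 and h(Tier 2) = 0. By first-step analysis:
h(Escalated) = 0.4·h(Escalated) + 0.1·0 + 0.3·1 + 0.2·h(Tier 3)
h(Tier 3) = 0.1·h(Escalated) + 0.3·0 + 0.6·h(Tier 3)
Solving: h(Escalated) = 0.5455, h(Tier 3) = 0.1364.
Starting from Escalated, the probability is 0.5455.

0.5455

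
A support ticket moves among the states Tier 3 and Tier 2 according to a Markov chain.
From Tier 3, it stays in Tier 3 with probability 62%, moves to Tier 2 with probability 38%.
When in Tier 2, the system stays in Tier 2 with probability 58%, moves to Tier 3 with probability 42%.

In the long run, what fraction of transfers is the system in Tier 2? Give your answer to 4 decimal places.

Let the stationary distribution be π with π = πP and π_1 + π_2 = 1.
π_1 = 0.62·π_1 + 0.42·π_2
Solving with the normalization constraint gives π = (0.5250, 0.4750).
So the stationary probability of Tier 2 is 0.4750.

0.4750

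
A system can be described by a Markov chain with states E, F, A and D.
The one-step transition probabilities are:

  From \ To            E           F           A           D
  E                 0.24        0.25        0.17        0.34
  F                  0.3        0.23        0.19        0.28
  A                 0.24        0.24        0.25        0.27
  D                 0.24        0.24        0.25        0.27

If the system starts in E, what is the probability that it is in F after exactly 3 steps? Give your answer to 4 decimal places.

Propagate the distribution vector 3 steps from E.
After 0 steps: (1.0000, 0.0000, 0.0000, 0.0000)
After 1 step: (0.2400, 0.2500, 0.1700, 0.3400)
After 2 steps: (0.2550, 0.2399, 0.2158, 0.2893)
After 3 steps: (0.2544, 0.2402, 0.2152, 0.2902)
P(in F after 3 steps) = 0.2402

0.2402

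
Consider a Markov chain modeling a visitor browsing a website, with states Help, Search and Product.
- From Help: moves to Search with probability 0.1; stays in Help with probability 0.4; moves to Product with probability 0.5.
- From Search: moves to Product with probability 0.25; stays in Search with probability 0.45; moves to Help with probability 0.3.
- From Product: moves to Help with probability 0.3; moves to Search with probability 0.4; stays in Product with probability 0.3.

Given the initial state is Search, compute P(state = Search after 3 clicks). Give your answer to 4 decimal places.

0.3176

Propagate the distribution vector 3 clicks from Search.
After 0 clicks: (0.0000, 1.0000, 0.0000)
After 1 click: (0.3000, 0.4500, 0.2500)
After 2 clicks: (0.3300, 0.3325, 0.3375)
After 3 clicks: (0.3330, 0.3176, 0.3494)
P(in Search after 3 clicks) = 0.3176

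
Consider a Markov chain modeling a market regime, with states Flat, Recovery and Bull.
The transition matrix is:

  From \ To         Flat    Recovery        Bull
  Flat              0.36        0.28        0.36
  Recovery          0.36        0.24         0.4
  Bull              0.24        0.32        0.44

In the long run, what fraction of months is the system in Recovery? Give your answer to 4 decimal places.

0.2848

Let the stationary distribution be π with π = πP and π_1 + π_2 + π_3 = 1.
π_1 = 0.36·π_1 + 0.36·π_2 + 0.24·π_3
π_2 = 0.28·π_1 + 0.24·π_2 + 0.32·π_3
Solving with the normalization constraint gives π = (0.3116, 0.2848, 0.4037).
So the stationary probability of Recovery is 0.2848.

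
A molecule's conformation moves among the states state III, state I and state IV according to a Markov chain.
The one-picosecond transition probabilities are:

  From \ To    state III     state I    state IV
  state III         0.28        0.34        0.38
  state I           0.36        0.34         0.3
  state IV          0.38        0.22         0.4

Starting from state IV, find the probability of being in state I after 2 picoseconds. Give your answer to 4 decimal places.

Sum over the intermediate state after 1 picosecond:
P = P(state IV→state III)·P(state III→state I) + P(state IV→state I)·P(state I→state I) + P(state IV→state IV)·P(state IV→state I)
  = 0.38×0.34 + 0.22×0.34 + 0.4×0.22
  = 0.1292 + 0.0748 + 0.0880 = 0.2920

0.2920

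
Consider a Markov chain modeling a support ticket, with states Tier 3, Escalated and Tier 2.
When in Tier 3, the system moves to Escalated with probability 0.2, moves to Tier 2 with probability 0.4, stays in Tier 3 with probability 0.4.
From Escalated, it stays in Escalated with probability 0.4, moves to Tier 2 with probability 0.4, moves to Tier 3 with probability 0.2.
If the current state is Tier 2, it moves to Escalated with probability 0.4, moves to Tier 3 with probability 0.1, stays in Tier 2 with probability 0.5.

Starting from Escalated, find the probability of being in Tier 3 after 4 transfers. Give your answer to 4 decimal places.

Propagate the distribution vector 4 transfers from Escalated.
After 0 transfers: (0.0000, 1.0000, 0.0000)
After 1 transfer: (0.2000, 0.4000, 0.4000)
After 2 transfers: (0.2000, 0.3600, 0.4400)
After 3 transfers: (0.1960, 0.3600, 0.4440)
After 4 transfers: (0.1948, 0.3608, 0.4444)
P(in Tier 3 after 4 transfers) = 0.1948

0.1948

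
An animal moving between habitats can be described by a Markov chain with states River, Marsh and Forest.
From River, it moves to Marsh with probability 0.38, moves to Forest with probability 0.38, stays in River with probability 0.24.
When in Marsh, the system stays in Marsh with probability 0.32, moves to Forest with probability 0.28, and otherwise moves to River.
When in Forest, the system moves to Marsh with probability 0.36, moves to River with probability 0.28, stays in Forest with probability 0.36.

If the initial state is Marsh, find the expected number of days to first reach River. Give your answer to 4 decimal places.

2.7512

Let t(s) be the expected number of days to first reach River from state s, with t(River) = 0. Conditioning on the first day:
t(Marsh) = 1 + 0.32·t(Marsh) + 0.28·t(Forest)
t(Forest) = 1 + 0.36·t(Marsh) + 0.36·t(Forest)
Solving: t(Marsh) = 2.7512, t(Forest) = 3.1100.
Expected days from Marsh to River: 2.7512.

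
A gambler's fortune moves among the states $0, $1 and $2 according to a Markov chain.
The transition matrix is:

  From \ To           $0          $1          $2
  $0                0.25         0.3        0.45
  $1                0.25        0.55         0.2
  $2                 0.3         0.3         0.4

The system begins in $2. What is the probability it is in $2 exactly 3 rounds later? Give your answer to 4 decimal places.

Propagate the distribution vector 3 rounds from $2.
After 0 rounds: (0.0000, 0.0000, 1.0000)
After 1 round: (0.3000, 0.3000, 0.4000)
After 2 rounds: (0.2700, 0.3750, 0.3550)
After 3 rounds: (0.2678, 0.3938, 0.3385)
P(in $2 after 3 rounds) = 0.3385

0.3385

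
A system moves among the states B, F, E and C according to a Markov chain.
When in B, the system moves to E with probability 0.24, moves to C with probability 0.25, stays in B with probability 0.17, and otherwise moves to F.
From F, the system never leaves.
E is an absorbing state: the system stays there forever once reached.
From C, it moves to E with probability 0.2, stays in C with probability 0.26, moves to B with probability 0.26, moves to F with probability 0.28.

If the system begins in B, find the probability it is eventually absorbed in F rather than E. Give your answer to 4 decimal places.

0.5856

Let h(s) be the probability of absorption at F starting from transient state s. Then h(F) = 1 and h(E) = 0. By first-step analysis:
h(B) = 0.17·h(B) + 0.34·1 + 0.24·0 + 0.25·h(C)
h(C) = 0.26·h(B) + 0.28·1 + 0.2·0 + 0.26·h(C)
Solving: h(B) = 0.5856, h(C) = 0.5841.
Starting from B, the probability is 0.5856.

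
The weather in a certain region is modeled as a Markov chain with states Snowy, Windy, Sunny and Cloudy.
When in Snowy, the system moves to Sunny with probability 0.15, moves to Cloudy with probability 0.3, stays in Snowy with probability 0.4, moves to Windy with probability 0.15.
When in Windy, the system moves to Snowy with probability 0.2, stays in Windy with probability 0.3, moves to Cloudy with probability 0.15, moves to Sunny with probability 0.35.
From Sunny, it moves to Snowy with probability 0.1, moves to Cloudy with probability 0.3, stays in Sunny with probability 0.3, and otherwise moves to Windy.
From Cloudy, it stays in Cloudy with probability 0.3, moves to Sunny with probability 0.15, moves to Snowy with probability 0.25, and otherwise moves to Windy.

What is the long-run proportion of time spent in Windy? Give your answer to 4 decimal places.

Let the stationary distribution be π with π = πP and π_1 + π_2 + π_3 + π_4 = 1.
π_1 = 0.4·π_1 + 0.2·π_2 + 0.1·π_3 + 0.25·π_4
π_2 = 0.15·π_1 + 0.3·π_2 + 0.3·π_3 + 0.3·π_4
π_3 = 0.15·π_1 + 0.35·π_2 + 0.3·π_3 + 0.15·π_4
Solving with the normalization constraint gives π = (0.2364, 0.2645, 0.2387, 0.2603).
So the stationary probability of Windy is 0.2645.

0.2645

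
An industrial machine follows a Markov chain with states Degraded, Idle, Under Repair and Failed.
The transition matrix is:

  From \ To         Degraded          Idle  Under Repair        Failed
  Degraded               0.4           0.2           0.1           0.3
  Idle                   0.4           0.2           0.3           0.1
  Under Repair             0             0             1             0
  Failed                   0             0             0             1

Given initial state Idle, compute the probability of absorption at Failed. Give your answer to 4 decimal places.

Let h(s) be the probability of absorption at Failed starting from transient state s. Then h(Failed) = 1 and h(Under Repair) = 0. By first-step analysis:
h(Degraded) = 0.4·h(Degraded) + 0.2·h(Idle) + 0.1·0 + 0.3·1
h(Idle) = 0.4·h(Degraded) + 0.2·h(Idle) + 0.3·0 + 0.1·1
Solving: h(Degraded) = 0.6500, h(Idle) = 0.4500.
Starting from Idle, the probability is 0.4500.

0.4500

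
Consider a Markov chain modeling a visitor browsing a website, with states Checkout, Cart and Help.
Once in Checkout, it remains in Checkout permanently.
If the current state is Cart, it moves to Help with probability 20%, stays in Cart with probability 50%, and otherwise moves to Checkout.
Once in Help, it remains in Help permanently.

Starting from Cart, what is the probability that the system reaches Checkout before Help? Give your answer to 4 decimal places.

Let h(s) be the probability of absorption at Checkout starting from transient state s. Then h(Checkout) = 1 and h(Help) = 0. By first-step analysis:
h(Cart) = 0.3·1 + 0.5·h(Cart) + 0.2·0
Solving: h(Cart) = 0.6000.
Starting from Cart, the probability is 0.6000.

0.6000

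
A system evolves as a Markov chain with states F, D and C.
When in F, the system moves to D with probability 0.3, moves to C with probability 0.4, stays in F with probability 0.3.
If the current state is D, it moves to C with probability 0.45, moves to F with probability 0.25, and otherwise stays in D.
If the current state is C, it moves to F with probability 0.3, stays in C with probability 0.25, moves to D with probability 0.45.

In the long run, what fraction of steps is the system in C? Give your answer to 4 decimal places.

0.3632

Let the stationary distribution be π with π = πP and π_1 + π_2 + π_3 = 1.
π_1 = 0.3·π_1 + 0.25·π_2 + 0.3·π_3
π_2 = 0.3·π_1 + 0.3·π_2 + 0.45·π_3
Solving with the normalization constraint gives π = (0.2823, 0.3545, 0.3632).
So the stationary probability of C is 0.3632.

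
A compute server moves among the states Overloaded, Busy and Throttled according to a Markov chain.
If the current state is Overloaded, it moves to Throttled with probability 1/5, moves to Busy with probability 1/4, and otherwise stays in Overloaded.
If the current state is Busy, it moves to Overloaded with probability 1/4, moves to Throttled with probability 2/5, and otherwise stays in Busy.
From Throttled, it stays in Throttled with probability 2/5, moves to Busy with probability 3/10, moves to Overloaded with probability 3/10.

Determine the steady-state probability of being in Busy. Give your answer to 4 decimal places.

0.2958

Let the stationary distribution be π with π = πP and π_1 + π_2 + π_3 = 1.
π_1 = 0.55·π_1 + 0.25·π_2 + 0.3·π_3
π_2 = 0.25·π_1 + 0.35·π_2 + 0.3·π_3
Solving with the normalization constraint gives π = (0.3803, 0.2958, 0.3239).
So the stationary probability of Busy is 0.2958.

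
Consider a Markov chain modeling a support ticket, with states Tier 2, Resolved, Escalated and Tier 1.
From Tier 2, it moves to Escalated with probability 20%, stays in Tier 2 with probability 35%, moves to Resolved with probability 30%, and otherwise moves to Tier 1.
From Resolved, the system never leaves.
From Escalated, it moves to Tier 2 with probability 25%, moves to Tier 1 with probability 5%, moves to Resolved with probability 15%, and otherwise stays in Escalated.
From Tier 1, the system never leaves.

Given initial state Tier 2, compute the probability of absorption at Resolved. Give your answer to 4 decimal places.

Let h(s) be the probability of absorption at Resolved starting from transient state s. Then h(Resolved) = 1 and h(Tier 1) = 0. By first-step analysis:
h(Tier 2) = 0.35·h(Tier 2) + 0.3·1 + 0.2·h(Escalated) + 0.15·0
h(Escalated) = 0.25·h(Tier 2) + 0.15·1 + 0.55·h(Escalated) + 0.05·0
Solving: h(Tier 2) = 0.6804, h(Escalated) = 0.7113.
Starting from Tier 2, the probability is 0.6804.

0.6804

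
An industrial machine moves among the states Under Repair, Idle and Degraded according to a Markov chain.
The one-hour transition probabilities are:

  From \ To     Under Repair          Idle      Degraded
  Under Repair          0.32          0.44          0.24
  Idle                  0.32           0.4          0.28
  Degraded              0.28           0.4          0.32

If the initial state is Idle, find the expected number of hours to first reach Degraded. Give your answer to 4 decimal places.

3.7425

Let t(s) be the expected number of hours to first reach Degraded from state s, with t(Degraded) = 0. Conditioning on the first hour:
t(Under Repair) = 1 + 0.32·t(Under Repair) + 0.44·t(Idle)
t(Idle) = 1 + 0.32·t(Under Repair) + 0.4·t(Idle)
Solving: t(Under Repair) = 3.8922, t(Idle) = 3.7425.
Expected hours from Idle to Degraded: 3.7425.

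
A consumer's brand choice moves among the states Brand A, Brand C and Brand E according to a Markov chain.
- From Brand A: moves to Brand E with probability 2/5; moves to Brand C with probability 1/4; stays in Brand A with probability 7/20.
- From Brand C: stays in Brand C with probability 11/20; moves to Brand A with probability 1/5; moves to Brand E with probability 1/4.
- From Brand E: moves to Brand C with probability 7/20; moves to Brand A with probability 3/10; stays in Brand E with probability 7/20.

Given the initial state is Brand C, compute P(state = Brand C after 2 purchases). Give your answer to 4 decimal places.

0.4400

Sum over the intermediate state after 1 purchase:
P = P(Brand C→Brand A)·P(Brand A→Brand C) + P(Brand C→Brand C)·P(Brand C→Brand C) + P(Brand C→Brand E)·P(Brand E→Brand C)
  = 0.2×0.25 + 0.55×0.55 + 0.25×0.35
  = 0.0500 + 0.3025 + 0.0875 = 0.4400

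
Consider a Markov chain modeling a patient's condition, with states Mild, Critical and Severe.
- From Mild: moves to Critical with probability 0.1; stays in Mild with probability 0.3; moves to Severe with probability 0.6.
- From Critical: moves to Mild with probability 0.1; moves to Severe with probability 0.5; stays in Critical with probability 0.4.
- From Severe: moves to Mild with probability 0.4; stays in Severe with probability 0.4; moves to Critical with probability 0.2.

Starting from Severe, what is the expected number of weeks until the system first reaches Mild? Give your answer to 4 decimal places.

Let t(s) be the expected number of weeks to first reach Mild from state s, with t(Mild) = 0. Conditioning on the first week:
t(Critical) = 1 + 0.4·t(Critical) + 0.5·t(Severe)
t(Severe) = 1 + 0.2·t(Critical) + 0.4·t(Severe)
Solving: t(Critical) = 4.2308, t(Severe) = 3.0769.
Expected weeks from Severe to Mild: 3.0769.

3.0769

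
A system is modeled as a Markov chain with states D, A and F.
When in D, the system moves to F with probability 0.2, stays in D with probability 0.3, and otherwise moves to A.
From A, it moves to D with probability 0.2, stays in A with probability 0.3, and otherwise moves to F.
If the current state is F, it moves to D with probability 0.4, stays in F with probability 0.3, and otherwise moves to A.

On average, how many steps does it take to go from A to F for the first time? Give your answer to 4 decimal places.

Let t(s) be the expected number of steps to first reach F from state s, with t(F) = 0. Conditioning on the first step:
t(D) = 1 + 0.3·t(D) + 0.5·t(A)
t(A) = 1 + 0.2·t(D) + 0.3·t(A)
Solving: t(D) = 3.0769, t(A) = 2.3077.
Expected steps from A to F: 2.3077.

2.3077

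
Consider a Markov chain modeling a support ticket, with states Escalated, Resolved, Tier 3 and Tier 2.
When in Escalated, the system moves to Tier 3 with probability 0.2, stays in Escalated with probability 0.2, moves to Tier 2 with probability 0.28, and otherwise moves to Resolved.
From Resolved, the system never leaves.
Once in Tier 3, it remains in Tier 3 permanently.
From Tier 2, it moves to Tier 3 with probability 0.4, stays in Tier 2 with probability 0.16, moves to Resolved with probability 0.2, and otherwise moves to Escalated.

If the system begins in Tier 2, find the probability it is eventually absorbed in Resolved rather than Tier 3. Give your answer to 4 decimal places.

Let h(s) be the probability of absorption at Resolved starting from transient state s. Then h(Resolved) = 1 and h(Tier 3) = 0. By first-step analysis:
h(Escalated) = 0.2·h(Escalated) + 0.32·1 + 0.2·0 + 0.28·h(Tier 2)
h(Tier 2) = 0.24·h(Escalated) + 0.2·1 + 0.4·0 + 0.16·h(Tier 2)
Solving: h(Escalated) = 0.5370, h(Tier 2) = 0.3915.
Starting from Tier 2, the probability is 0.3915.

0.3915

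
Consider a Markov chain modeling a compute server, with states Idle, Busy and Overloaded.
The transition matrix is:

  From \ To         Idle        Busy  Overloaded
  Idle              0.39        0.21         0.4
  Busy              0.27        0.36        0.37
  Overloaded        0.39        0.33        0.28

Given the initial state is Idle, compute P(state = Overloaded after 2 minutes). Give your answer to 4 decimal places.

0.3457

Sum over the intermediate state after 1 minute:
P = P(Idle→Idle)·P(Idle→Overloaded) + P(Idle→Busy)·P(Busy→Overloaded) + P(Idle→Overloaded)·P(Overloaded→Overloaded)
  = 0.39×0.4 + 0.21×0.37 + 0.4×0.28
  = 0.1560 + 0.0777 + 0.1120 = 0.3457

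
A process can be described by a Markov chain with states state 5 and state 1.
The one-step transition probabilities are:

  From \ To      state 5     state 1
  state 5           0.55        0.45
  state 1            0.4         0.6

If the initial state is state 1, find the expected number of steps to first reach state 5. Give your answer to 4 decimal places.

Let t(s) be the expected number of steps to first reach state 5 from state s, with t(state 5) = 0. Conditioning on the first step:
t(state 1) = 1 + 0.6·t(state 1)
Solving: t(state 1) = 2.5000.
Expected steps from state 1 to state 5: 2.5000.

2.5000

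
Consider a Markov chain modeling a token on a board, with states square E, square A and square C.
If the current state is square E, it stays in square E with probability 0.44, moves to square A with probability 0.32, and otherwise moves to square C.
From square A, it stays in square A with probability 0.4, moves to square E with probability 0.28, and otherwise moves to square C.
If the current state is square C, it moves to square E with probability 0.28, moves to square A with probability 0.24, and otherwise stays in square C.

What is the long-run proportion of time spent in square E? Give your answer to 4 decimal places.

0.3333

Let the stationary distribution be π with π = πP and π_1 + π_2 + π_3 = 1.
π_1 = 0.44·π_1 + 0.28·π_2 + 0.28·π_3
π_2 = 0.32·π_1 + 0.4·π_2 + 0.24·π_3
Solving with the normalization constraint gives π = (0.3333, 0.3175, 0.3492).
So the stationary probability of square E is 0.3333.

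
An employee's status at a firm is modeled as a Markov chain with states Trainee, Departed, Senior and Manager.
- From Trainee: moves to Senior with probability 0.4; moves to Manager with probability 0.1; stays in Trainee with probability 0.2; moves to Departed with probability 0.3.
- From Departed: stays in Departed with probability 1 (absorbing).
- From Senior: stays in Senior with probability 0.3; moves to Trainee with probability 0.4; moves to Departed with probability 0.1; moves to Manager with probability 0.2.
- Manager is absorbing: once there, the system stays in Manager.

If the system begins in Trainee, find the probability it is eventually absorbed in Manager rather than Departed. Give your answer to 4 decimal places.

Let h(s) be the probability of absorption at Manager starting from transient state s. Then h(Manager) = 1 and h(Departed) = 0. By first-step analysis:
h(Trainee) = 0.2·h(Trainee) + 0.3·0 + 0.4·h(Senior) + 0.1·1
h(Senior) = 0.4·h(Trainee) + 0.1·0 + 0.3·h(Senior) + 0.2·1
Solving: h(Trainee) = 0.3750, h(Senior) = 0.5000.
Starting from Trainee, the probability is 0.3750.

0.3750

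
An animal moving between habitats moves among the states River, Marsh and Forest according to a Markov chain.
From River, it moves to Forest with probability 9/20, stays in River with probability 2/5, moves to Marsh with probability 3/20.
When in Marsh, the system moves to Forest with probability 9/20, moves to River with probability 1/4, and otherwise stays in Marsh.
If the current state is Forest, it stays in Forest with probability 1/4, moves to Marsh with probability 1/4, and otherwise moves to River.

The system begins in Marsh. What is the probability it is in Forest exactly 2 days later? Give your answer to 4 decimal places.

0.3600

Sum over the intermediate state after 1 day:
P = P(Marsh→River)·P(River→Forest) + P(Marsh→Marsh)·P(Marsh→Forest) + P(Marsh→Forest)·P(Forest→Forest)
  = 0.25×0.45 + 0.3×0.45 + 0.45×0.25
  = 0.1125 + 0.1350 + 0.1125 = 0.3600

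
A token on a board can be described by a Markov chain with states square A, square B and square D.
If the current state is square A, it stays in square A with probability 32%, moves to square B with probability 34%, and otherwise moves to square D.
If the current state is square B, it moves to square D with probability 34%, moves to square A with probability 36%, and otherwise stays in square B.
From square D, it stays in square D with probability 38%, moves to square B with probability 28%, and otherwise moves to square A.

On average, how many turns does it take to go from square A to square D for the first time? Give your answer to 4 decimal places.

2.9412

Let t(s) be the expected number of turns to first reach square D from state s, with t(square D) = 0. Conditioning on the first turn:
t(square A) = 1 + 0.32·t(square A) + 0.34·t(square B)
t(square B) = 1 + 0.36·t(square A) + 0.3·t(square B)
Solving: t(square A) = 2.9412, t(square B) = 2.9412.
Expected turns from square A to square D: 2.9412.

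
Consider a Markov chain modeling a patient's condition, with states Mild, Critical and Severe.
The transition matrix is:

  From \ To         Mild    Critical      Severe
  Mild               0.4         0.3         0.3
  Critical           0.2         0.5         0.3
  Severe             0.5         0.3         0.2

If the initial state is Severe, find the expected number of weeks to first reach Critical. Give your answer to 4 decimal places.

Let t(s) be the expected number of weeks to first reach Critical from state s, with t(Critical) = 0. Conditioning on the first week:
t(Mild) = 1 + 0.4·t(Mild) + 0.3·t(Severe)
t(Severe) = 1 + 0.5·t(Mild) + 0.2·t(Severe)
Solving: t(Mild) = 3.3333, t(Severe) = 3.3333.
Expected weeks from Severe to Critical: 3.3333.

3.3333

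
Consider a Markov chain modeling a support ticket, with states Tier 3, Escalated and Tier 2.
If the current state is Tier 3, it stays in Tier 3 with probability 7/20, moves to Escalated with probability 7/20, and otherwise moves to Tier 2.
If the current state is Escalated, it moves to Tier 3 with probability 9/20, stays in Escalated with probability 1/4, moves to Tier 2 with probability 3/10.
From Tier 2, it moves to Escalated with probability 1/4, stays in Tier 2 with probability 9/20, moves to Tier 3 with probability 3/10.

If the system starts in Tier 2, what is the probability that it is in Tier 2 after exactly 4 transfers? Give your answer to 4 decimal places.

0.3533

Propagate the distribution vector 4 transfers from Tier 2.
After 0 transfers: (0.0000, 0.0000, 1.0000)
After 1 transfer: (0.3000, 0.2500, 0.4500)
After 2 transfers: (0.3525, 0.2800, 0.3675)
After 3 transfers: (0.3596, 0.2853, 0.3551)
After 4 transfers: (0.3608, 0.2860, 0.3533)
P(in Tier 2 after 4 transfers) = 0.3533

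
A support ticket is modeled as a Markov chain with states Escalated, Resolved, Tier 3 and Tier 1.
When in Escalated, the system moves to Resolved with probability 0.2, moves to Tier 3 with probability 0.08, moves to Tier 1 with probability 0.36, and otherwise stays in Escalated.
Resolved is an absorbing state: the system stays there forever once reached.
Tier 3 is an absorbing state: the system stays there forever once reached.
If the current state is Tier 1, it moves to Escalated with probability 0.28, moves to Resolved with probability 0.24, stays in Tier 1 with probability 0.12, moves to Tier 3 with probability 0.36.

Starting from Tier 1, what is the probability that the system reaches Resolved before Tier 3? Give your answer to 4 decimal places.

0.4533

Let h(s) be the probability of absorption at Resolved starting from transient state s. Then h(Resolved) = 1 and h(Tier 3) = 0. By first-step analysis:
h(Escalated) = 0.36·h(Escalated) + 0.2·1 + 0.08·0 + 0.36·h(Tier 1)
h(Tier 1) = 0.28·h(Escalated) + 0.24·1 + 0.36·0 + 0.12·h(Tier 1)
Solving: h(Escalated) = 0.5675, h(Tier 1) = 0.4533.
Starting from Tier 1, the probability is 0.4533.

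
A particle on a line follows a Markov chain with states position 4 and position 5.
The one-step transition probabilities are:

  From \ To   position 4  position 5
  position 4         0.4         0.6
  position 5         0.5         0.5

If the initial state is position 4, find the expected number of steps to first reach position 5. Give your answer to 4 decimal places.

Let t(s) be the expected number of steps to first reach position 5 from state s, with t(position 5) = 0. Conditioning on the first step:
t(position 4) = 1 + 0.4·t(position 4)
Solving: t(position 4) = 1.6667.
Expected steps from position 4 to position 5: 1.6667.

1.6667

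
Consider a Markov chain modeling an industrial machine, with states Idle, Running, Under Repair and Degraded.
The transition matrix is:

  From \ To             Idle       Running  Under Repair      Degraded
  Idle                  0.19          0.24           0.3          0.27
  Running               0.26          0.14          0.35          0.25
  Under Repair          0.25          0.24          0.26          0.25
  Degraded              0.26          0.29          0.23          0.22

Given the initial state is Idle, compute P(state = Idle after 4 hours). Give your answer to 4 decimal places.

0.2404

Propagate the distribution vector 4 hours from Idle.
After 0 hours: (1.0000, 0.0000, 0.0000, 0.0000)
After 1 hour: (0.1900, 0.2400, 0.3000, 0.2700)
After 2 hours: (0.2437, 0.2295, 0.2811, 0.2457)
After 3 hours: (0.2401, 0.2293, 0.2830, 0.2475)
After 4 hours: (0.2404, 0.2294, 0.2828, 0.2474)
P(in Idle after 4 hours) = 0.2404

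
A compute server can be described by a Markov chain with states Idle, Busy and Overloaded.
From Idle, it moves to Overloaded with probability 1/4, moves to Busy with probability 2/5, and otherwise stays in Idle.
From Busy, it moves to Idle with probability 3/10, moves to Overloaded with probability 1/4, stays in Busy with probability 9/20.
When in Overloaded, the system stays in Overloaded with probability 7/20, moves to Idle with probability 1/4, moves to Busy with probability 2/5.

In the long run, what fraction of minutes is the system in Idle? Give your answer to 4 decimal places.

Let the stationary distribution be π with π = πP and π_1 + π_2 + π_3 = 1.
π_1 = 0.35·π_1 + 0.3·π_2 + 0.25·π_3
π_2 = 0.4·π_1 + 0.45·π_2 + 0.4·π_3
Solving with the normalization constraint gives π = (0.3012, 0.4211, 0.2778).
So the stationary probability of Idle is 0.3012.

0.3012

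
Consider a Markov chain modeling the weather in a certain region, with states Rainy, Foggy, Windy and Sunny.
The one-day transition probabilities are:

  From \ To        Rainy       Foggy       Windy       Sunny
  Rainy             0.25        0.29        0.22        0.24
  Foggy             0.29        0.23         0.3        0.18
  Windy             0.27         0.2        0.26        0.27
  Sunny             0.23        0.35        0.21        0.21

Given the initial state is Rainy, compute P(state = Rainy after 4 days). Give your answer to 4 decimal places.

0.2611

Propagate the distribution vector 4 days from Rainy.
After 0 days: (1.0000, 0.0000, 0.0000, 0.0000)
After 1 day: (0.2500, 0.2900, 0.2200, 0.2400)
After 2 days: (0.2612, 0.2672, 0.2496, 0.2220)
After 3 days: (0.2612, 0.2648, 0.2491, 0.2248)
After 4 days: (0.2611, 0.2652, 0.2489, 0.2248)
P(in Rainy after 4 days) = 0.2611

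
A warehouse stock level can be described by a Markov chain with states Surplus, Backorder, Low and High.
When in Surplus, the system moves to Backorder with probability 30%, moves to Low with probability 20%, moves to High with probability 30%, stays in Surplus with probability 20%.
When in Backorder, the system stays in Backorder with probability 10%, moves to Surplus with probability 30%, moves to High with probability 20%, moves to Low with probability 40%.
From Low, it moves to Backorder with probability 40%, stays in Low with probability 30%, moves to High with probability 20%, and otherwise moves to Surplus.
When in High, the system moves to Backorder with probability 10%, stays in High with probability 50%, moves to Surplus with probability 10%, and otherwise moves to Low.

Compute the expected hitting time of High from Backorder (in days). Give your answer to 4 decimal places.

4.5174

Let t(s) be the expected number of days to first reach High from state s, with t(High) = 0. Conditioning on the first day:
t(Surplus) = 1 + 0.2·t(Surplus) + 0.3·t(Backorder) + 0.2·t(Low)
t(Backorder) = 1 + 0.3·t(Surplus) + 0.1·t(Backorder) + 0.4·t(Low)
t(Low) = 1 + 0.1·t(Surplus) + 0.4·t(Backorder) + 0.3·t(Low)
Solving: t(Surplus) = 4.0927, t(Backorder) = 4.5174, t(Low) = 4.5946.
Expected days from Backorder to High: 4.5174.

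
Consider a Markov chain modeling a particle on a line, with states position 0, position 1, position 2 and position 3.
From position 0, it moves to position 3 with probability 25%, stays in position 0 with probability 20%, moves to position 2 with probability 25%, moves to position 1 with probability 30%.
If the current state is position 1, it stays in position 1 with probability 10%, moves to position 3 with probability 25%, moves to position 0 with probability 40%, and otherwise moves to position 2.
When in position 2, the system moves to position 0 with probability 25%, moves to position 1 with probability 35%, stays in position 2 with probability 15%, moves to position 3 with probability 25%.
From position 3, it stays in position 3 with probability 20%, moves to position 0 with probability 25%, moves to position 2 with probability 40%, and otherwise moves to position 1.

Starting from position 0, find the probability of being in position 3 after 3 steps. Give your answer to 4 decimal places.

Propagate the distribution vector 3 steps from position 0.
After 0 steps: (1.0000, 0.0000, 0.0000, 0.0000)
After 1 step: (0.2000, 0.3000, 0.2500, 0.2500)
After 2 steps: (0.2850, 0.2150, 0.2625, 0.2375)
After 3 steps: (0.2680, 0.2345, 0.2594, 0.2381)
P(in position 3 after 3 steps) = 0.2381

0.2381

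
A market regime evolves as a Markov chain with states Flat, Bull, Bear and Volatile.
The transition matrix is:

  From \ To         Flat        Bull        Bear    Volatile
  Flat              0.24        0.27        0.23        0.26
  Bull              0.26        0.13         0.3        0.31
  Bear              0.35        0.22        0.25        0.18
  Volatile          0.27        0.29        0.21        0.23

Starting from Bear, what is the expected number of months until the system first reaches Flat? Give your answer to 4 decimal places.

3.1944

Let t(s) be the expected number of months to first reach Flat from state s, with t(Flat) = 0. Conditioning on the first month:
t(Bull) = 1 + 0.13·t(Bull) + 0.3·t(Bear) + 0.31·t(Volatile)
t(Bear) = 1 + 0.22·t(Bull) + 0.25·t(Bear) + 0.18·t(Volatile)
t(Volatile) = 1 + 0.29·t(Bull) + 0.21·t(Bear) + 0.23·t(Volatile)
Solving: t(Bull) = 3.4929, t(Bear) = 3.1944, t(Volatile) = 3.4854.
Expected months from Bear to Flat: 3.1944.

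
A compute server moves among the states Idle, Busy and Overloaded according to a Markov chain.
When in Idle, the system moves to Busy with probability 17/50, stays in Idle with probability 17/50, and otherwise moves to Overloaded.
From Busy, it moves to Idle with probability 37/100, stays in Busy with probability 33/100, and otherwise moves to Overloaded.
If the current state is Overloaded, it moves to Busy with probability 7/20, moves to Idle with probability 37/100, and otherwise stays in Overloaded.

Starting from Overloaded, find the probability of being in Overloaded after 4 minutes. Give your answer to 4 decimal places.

Propagate the distribution vector 4 minutes from Overloaded.
After 0 minutes: (0.0000, 0.0000, 1.0000)
After 1 minute: (0.3700, 0.3500, 0.2800)
After 2 minutes: (0.3589, 0.3393, 0.3018)
After 3 minutes: (0.3592, 0.3396, 0.3011)
After 4 minutes: (0.3592, 0.3396, 0.3012)
P(in Overloaded after 4 minutes) = 0.3012

0.3012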